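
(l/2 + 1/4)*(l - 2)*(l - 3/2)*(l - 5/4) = l^4/2 - 17*l^3/8 + 5*l^2/2 - l/32 - 15/16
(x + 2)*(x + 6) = x^2 + 8*x + 12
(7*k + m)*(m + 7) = 7*k*m + 49*k + m^2 + 7*m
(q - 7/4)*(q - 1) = q^2 - 11*q/4 + 7/4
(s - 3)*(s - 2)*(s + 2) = s^3 - 3*s^2 - 4*s + 12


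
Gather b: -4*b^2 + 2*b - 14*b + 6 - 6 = -4*b^2 - 12*b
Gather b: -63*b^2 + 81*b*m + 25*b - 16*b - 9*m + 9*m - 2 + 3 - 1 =-63*b^2 + b*(81*m + 9)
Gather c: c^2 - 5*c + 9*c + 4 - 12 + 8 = c^2 + 4*c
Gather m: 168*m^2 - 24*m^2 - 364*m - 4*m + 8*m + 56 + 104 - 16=144*m^2 - 360*m + 144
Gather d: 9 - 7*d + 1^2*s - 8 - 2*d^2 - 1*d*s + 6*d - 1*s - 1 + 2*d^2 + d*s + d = 0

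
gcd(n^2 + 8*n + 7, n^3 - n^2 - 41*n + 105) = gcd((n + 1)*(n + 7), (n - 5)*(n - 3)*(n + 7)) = n + 7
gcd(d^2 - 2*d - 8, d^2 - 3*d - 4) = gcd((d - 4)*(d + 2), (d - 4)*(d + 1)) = d - 4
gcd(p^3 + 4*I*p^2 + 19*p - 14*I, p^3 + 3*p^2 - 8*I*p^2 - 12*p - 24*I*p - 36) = p - 2*I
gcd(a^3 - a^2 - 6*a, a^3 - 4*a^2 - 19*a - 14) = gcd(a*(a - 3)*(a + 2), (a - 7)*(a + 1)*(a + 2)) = a + 2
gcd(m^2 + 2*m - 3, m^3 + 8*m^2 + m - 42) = m + 3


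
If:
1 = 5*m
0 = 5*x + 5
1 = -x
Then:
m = 1/5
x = -1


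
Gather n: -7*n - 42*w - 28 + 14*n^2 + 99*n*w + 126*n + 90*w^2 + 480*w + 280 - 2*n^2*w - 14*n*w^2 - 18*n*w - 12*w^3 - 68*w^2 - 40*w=n^2*(14 - 2*w) + n*(-14*w^2 + 81*w + 119) - 12*w^3 + 22*w^2 + 398*w + 252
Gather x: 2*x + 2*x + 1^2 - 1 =4*x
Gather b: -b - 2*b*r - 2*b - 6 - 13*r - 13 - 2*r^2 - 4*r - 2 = b*(-2*r - 3) - 2*r^2 - 17*r - 21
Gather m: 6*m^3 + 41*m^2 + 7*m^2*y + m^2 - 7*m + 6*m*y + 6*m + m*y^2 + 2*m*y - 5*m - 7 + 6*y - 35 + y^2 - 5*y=6*m^3 + m^2*(7*y + 42) + m*(y^2 + 8*y - 6) + y^2 + y - 42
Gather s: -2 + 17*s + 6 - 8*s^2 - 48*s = -8*s^2 - 31*s + 4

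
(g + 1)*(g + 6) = g^2 + 7*g + 6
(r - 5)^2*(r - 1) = r^3 - 11*r^2 + 35*r - 25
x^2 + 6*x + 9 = (x + 3)^2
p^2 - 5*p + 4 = (p - 4)*(p - 1)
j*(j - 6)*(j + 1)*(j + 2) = j^4 - 3*j^3 - 16*j^2 - 12*j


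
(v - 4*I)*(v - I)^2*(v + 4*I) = v^4 - 2*I*v^3 + 15*v^2 - 32*I*v - 16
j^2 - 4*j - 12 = (j - 6)*(j + 2)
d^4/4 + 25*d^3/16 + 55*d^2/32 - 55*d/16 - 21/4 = (d/4 + 1)*(d - 3/2)*(d + 7/4)*(d + 2)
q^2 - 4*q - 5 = (q - 5)*(q + 1)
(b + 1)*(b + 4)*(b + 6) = b^3 + 11*b^2 + 34*b + 24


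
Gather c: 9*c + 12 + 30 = 9*c + 42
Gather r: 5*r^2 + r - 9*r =5*r^2 - 8*r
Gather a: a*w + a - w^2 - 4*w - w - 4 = a*(w + 1) - w^2 - 5*w - 4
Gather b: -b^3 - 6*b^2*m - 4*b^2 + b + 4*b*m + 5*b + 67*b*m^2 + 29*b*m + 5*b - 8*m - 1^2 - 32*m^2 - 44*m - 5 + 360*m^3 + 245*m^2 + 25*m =-b^3 + b^2*(-6*m - 4) + b*(67*m^2 + 33*m + 11) + 360*m^3 + 213*m^2 - 27*m - 6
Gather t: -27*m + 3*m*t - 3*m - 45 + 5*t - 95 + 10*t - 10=-30*m + t*(3*m + 15) - 150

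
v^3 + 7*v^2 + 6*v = v*(v + 1)*(v + 6)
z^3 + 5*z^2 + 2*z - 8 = (z - 1)*(z + 2)*(z + 4)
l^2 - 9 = (l - 3)*(l + 3)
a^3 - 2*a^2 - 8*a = a*(a - 4)*(a + 2)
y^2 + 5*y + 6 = (y + 2)*(y + 3)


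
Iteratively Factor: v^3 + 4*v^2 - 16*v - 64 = (v + 4)*(v^2 - 16) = (v + 4)^2*(v - 4)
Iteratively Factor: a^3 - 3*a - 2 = (a - 2)*(a^2 + 2*a + 1) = (a - 2)*(a + 1)*(a + 1)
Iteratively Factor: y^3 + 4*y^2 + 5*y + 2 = (y + 1)*(y^2 + 3*y + 2) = (y + 1)^2*(y + 2)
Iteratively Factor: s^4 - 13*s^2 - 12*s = (s + 3)*(s^3 - 3*s^2 - 4*s) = s*(s + 3)*(s^2 - 3*s - 4) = s*(s - 4)*(s + 3)*(s + 1)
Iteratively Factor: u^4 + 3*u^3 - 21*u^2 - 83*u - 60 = (u + 1)*(u^3 + 2*u^2 - 23*u - 60) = (u + 1)*(u + 4)*(u^2 - 2*u - 15) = (u + 1)*(u + 3)*(u + 4)*(u - 5)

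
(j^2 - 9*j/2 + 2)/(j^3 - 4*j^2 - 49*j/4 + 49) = 2*(2*j - 1)/(4*j^2 - 49)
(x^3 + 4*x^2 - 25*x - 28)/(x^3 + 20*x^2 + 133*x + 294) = (x^2 - 3*x - 4)/(x^2 + 13*x + 42)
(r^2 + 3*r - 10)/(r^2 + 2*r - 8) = (r + 5)/(r + 4)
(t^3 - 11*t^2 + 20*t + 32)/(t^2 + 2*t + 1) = (t^2 - 12*t + 32)/(t + 1)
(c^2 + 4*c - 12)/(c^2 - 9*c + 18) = (c^2 + 4*c - 12)/(c^2 - 9*c + 18)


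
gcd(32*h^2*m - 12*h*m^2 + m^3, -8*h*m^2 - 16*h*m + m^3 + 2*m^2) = 8*h*m - m^2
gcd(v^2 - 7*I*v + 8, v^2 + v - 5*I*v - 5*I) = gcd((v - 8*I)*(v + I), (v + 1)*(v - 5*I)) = 1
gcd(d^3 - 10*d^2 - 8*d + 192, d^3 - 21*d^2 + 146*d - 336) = d^2 - 14*d + 48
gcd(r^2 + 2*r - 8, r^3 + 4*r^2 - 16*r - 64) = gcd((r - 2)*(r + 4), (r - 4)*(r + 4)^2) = r + 4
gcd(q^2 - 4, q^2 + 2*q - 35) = 1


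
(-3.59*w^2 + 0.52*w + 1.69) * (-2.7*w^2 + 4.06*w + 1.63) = 9.693*w^4 - 15.9794*w^3 - 8.3035*w^2 + 7.709*w + 2.7547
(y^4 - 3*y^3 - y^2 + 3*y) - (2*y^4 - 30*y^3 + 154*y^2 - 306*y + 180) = -y^4 + 27*y^3 - 155*y^2 + 309*y - 180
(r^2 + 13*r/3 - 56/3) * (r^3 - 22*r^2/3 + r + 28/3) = r^5 - 3*r^4 - 445*r^3/9 + 1355*r^2/9 + 196*r/9 - 1568/9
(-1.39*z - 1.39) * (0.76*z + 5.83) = -1.0564*z^2 - 9.1601*z - 8.1037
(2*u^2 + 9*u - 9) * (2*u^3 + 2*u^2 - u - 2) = 4*u^5 + 22*u^4 - 2*u^3 - 31*u^2 - 9*u + 18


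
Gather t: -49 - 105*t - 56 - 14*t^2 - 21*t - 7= -14*t^2 - 126*t - 112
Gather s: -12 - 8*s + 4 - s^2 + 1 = -s^2 - 8*s - 7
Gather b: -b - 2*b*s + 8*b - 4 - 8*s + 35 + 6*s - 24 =b*(7 - 2*s) - 2*s + 7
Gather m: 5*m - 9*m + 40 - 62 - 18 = -4*m - 40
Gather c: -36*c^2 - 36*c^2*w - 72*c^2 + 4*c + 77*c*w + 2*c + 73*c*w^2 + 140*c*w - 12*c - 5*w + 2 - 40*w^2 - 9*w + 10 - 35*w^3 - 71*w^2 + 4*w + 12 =c^2*(-36*w - 108) + c*(73*w^2 + 217*w - 6) - 35*w^3 - 111*w^2 - 10*w + 24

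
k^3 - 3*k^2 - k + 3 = (k - 3)*(k - 1)*(k + 1)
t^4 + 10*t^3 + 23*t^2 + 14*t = t*(t + 1)*(t + 2)*(t + 7)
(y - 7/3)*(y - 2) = y^2 - 13*y/3 + 14/3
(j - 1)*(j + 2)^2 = j^3 + 3*j^2 - 4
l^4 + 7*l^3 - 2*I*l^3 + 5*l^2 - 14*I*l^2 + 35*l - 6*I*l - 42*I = (l + 7)*(l - 3*I)*(l - I)*(l + 2*I)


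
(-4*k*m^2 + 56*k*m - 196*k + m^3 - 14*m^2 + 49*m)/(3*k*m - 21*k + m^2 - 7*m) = (-4*k*m + 28*k + m^2 - 7*m)/(3*k + m)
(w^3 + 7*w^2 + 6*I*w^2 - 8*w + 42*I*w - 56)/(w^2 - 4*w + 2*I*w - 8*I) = (w^2 + w*(7 + 4*I) + 28*I)/(w - 4)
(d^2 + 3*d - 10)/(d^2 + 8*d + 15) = (d - 2)/(d + 3)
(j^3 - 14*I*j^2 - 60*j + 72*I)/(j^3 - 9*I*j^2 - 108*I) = (j - 2*I)/(j + 3*I)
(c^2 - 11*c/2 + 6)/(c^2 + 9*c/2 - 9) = (c - 4)/(c + 6)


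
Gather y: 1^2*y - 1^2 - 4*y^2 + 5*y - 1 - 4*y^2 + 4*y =-8*y^2 + 10*y - 2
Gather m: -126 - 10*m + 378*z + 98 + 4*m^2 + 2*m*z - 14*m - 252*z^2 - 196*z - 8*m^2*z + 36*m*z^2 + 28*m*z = m^2*(4 - 8*z) + m*(36*z^2 + 30*z - 24) - 252*z^2 + 182*z - 28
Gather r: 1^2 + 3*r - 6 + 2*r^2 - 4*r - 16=2*r^2 - r - 21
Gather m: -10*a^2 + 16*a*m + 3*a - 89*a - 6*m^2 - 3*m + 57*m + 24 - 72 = -10*a^2 - 86*a - 6*m^2 + m*(16*a + 54) - 48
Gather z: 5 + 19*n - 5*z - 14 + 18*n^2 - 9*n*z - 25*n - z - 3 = 18*n^2 - 6*n + z*(-9*n - 6) - 12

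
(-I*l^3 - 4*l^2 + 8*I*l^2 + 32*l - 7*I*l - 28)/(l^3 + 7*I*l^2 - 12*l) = (-I*l^3 + l^2*(-4 + 8*I) + l*(32 - 7*I) - 28)/(l*(l^2 + 7*I*l - 12))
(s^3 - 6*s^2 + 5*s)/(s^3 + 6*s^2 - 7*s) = (s - 5)/(s + 7)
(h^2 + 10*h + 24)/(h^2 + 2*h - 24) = (h + 4)/(h - 4)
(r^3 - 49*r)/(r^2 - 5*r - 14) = r*(r + 7)/(r + 2)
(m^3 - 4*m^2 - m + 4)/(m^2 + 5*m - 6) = (m^2 - 3*m - 4)/(m + 6)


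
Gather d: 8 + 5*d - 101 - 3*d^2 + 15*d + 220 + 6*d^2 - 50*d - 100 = 3*d^2 - 30*d + 27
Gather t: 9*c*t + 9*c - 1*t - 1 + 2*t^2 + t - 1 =9*c*t + 9*c + 2*t^2 - 2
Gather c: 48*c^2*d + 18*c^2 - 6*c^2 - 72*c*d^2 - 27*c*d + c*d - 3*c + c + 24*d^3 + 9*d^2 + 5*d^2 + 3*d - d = c^2*(48*d + 12) + c*(-72*d^2 - 26*d - 2) + 24*d^3 + 14*d^2 + 2*d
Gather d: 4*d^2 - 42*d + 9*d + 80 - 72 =4*d^2 - 33*d + 8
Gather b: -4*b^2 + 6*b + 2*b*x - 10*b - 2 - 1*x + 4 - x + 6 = -4*b^2 + b*(2*x - 4) - 2*x + 8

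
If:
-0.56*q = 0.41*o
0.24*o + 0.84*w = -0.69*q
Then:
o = 3.16767676767677*w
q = -2.31919191919192*w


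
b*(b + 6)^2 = b^3 + 12*b^2 + 36*b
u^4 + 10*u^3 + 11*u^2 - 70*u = u*(u - 2)*(u + 5)*(u + 7)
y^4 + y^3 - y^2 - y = y*(y - 1)*(y + 1)^2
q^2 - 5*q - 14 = (q - 7)*(q + 2)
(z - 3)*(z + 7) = z^2 + 4*z - 21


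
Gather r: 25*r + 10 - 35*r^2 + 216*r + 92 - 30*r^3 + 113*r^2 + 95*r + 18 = -30*r^3 + 78*r^2 + 336*r + 120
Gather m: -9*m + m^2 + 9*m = m^2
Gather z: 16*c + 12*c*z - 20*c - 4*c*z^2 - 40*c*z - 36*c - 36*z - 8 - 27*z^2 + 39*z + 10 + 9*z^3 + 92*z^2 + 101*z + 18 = -40*c + 9*z^3 + z^2*(65 - 4*c) + z*(104 - 28*c) + 20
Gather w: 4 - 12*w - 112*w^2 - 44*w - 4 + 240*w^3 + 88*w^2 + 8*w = 240*w^3 - 24*w^2 - 48*w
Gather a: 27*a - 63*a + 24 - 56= -36*a - 32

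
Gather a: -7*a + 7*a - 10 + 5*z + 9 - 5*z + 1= 0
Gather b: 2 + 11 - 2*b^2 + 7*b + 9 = -2*b^2 + 7*b + 22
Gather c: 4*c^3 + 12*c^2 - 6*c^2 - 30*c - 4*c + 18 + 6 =4*c^3 + 6*c^2 - 34*c + 24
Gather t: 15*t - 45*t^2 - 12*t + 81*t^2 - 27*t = 36*t^2 - 24*t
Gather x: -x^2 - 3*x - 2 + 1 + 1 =-x^2 - 3*x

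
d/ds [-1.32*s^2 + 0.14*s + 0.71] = 0.14 - 2.64*s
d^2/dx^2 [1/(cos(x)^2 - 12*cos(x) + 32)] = (-4*sin(x)^4 + 18*sin(x)^2 - 429*cos(x) + 9*cos(3*x) + 210)/((cos(x) - 8)^3*(cos(x) - 4)^3)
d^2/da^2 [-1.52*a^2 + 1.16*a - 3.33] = -3.04000000000000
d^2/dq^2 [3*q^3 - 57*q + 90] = 18*q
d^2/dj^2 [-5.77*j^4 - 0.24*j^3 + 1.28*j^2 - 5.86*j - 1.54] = -69.24*j^2 - 1.44*j + 2.56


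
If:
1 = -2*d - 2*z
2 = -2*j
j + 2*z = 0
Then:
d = -1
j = -1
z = 1/2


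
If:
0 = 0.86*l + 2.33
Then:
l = -2.71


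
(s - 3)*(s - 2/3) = s^2 - 11*s/3 + 2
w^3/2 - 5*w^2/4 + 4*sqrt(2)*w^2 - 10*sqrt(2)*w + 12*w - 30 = (w/2 + sqrt(2))*(w - 5/2)*(w + 6*sqrt(2))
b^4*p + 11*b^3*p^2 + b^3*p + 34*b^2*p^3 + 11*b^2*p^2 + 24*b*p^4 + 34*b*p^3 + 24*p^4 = (b + p)*(b + 4*p)*(b + 6*p)*(b*p + p)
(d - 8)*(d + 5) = d^2 - 3*d - 40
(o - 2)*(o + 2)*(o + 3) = o^3 + 3*o^2 - 4*o - 12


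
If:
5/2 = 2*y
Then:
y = 5/4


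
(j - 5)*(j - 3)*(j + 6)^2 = j^4 + 4*j^3 - 45*j^2 - 108*j + 540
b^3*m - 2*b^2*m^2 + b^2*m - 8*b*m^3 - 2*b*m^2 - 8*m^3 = (b - 4*m)*(b + 2*m)*(b*m + m)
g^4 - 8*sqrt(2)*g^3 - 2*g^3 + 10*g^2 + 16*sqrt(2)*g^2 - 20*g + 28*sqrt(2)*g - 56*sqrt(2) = (g - 2)*(g - 7*sqrt(2))*(g - 2*sqrt(2))*(g + sqrt(2))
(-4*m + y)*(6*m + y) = -24*m^2 + 2*m*y + y^2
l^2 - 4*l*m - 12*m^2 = (l - 6*m)*(l + 2*m)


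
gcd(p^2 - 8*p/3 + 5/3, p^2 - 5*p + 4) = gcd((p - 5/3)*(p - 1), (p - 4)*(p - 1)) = p - 1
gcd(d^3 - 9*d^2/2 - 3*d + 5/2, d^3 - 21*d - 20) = d^2 - 4*d - 5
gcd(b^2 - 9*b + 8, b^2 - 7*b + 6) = b - 1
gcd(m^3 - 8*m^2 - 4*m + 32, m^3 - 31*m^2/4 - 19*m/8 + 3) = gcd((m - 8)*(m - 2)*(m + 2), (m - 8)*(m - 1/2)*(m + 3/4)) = m - 8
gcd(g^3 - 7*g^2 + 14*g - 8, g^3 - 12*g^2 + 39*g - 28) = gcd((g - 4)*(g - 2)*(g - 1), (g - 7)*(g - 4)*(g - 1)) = g^2 - 5*g + 4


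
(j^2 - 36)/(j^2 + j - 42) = (j + 6)/(j + 7)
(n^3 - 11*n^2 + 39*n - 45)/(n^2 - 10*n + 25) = (n^2 - 6*n + 9)/(n - 5)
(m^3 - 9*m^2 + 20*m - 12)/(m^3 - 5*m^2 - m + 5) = (m^2 - 8*m + 12)/(m^2 - 4*m - 5)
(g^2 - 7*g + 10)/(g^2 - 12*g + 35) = (g - 2)/(g - 7)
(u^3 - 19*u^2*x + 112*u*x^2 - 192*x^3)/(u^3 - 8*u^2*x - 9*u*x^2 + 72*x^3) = (u - 8*x)/(u + 3*x)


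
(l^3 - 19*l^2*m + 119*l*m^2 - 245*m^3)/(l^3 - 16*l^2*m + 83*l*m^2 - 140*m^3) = (l - 7*m)/(l - 4*m)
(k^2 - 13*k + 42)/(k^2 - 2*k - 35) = (k - 6)/(k + 5)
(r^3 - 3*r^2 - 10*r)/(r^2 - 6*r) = (r^2 - 3*r - 10)/(r - 6)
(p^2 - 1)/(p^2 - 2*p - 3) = (p - 1)/(p - 3)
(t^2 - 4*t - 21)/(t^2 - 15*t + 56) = (t + 3)/(t - 8)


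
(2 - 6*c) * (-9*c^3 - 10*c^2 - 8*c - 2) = 54*c^4 + 42*c^3 + 28*c^2 - 4*c - 4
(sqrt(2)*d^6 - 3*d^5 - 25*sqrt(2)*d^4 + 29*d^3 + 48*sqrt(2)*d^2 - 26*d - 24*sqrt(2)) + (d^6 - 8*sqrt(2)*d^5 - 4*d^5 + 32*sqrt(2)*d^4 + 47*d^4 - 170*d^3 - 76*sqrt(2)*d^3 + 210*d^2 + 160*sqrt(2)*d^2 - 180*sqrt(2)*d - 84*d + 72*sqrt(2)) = d^6 + sqrt(2)*d^6 - 8*sqrt(2)*d^5 - 7*d^5 + 7*sqrt(2)*d^4 + 47*d^4 - 141*d^3 - 76*sqrt(2)*d^3 + 210*d^2 + 208*sqrt(2)*d^2 - 180*sqrt(2)*d - 110*d + 48*sqrt(2)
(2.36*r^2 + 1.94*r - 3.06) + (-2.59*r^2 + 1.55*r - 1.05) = -0.23*r^2 + 3.49*r - 4.11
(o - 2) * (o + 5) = o^2 + 3*o - 10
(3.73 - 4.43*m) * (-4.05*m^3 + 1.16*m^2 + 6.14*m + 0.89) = 17.9415*m^4 - 20.2453*m^3 - 22.8734*m^2 + 18.9595*m + 3.3197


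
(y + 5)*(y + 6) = y^2 + 11*y + 30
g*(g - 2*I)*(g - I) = g^3 - 3*I*g^2 - 2*g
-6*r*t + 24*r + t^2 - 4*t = (-6*r + t)*(t - 4)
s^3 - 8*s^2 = s^2*(s - 8)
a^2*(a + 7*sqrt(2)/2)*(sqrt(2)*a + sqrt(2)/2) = sqrt(2)*a^4 + sqrt(2)*a^3/2 + 7*a^3 + 7*a^2/2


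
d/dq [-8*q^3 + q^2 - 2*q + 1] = -24*q^2 + 2*q - 2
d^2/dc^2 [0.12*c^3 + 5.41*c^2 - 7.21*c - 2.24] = 0.72*c + 10.82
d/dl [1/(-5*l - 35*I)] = 1/(5*(l + 7*I)^2)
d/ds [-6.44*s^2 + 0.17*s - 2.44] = 0.17 - 12.88*s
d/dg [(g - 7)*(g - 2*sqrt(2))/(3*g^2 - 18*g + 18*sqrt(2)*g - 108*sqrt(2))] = (g^2 + 8*sqrt(2)*g^2 - 100*sqrt(2)*g - 24 + 336*sqrt(2))/(3*(g^4 - 12*g^3 + 12*sqrt(2)*g^3 - 144*sqrt(2)*g^2 + 108*g^2 - 864*g + 432*sqrt(2)*g + 2592))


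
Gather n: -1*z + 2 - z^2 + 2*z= -z^2 + z + 2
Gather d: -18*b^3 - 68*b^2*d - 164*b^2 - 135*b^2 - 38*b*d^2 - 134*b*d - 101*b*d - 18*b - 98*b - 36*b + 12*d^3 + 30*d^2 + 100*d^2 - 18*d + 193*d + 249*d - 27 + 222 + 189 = -18*b^3 - 299*b^2 - 152*b + 12*d^3 + d^2*(130 - 38*b) + d*(-68*b^2 - 235*b + 424) + 384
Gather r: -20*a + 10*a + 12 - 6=6 - 10*a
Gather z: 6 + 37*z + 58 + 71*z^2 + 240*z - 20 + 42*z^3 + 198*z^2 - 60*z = 42*z^3 + 269*z^2 + 217*z + 44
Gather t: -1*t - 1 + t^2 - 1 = t^2 - t - 2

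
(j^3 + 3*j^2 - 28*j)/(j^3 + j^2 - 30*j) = (j^2 + 3*j - 28)/(j^2 + j - 30)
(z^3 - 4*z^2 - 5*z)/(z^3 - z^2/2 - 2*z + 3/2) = 2*z*(z^2 - 4*z - 5)/(2*z^3 - z^2 - 4*z + 3)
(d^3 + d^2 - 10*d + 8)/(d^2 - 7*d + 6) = (d^2 + 2*d - 8)/(d - 6)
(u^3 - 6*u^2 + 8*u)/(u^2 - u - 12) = u*(u - 2)/(u + 3)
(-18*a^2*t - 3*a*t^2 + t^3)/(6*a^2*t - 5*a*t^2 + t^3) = (-18*a^2 - 3*a*t + t^2)/(6*a^2 - 5*a*t + t^2)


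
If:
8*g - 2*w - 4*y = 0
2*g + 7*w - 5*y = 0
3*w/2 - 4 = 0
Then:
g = 19/6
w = 8/3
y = 5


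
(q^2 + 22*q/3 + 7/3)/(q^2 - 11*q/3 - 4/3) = (q + 7)/(q - 4)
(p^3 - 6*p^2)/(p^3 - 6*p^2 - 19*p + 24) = p^2*(p - 6)/(p^3 - 6*p^2 - 19*p + 24)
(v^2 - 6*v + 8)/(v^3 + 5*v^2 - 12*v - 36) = (v^2 - 6*v + 8)/(v^3 + 5*v^2 - 12*v - 36)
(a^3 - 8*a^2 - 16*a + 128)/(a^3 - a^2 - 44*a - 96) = (a - 4)/(a + 3)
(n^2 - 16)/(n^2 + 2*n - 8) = (n - 4)/(n - 2)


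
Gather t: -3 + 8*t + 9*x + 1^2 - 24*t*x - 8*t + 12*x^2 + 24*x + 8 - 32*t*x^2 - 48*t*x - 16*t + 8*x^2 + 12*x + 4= t*(-32*x^2 - 72*x - 16) + 20*x^2 + 45*x + 10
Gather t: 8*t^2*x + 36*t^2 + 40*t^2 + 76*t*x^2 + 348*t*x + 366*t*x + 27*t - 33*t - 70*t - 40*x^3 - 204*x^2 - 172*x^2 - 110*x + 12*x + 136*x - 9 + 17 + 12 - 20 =t^2*(8*x + 76) + t*(76*x^2 + 714*x - 76) - 40*x^3 - 376*x^2 + 38*x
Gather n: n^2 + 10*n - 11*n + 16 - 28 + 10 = n^2 - n - 2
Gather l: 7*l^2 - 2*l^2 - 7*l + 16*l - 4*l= 5*l^2 + 5*l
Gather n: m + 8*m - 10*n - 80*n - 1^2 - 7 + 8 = 9*m - 90*n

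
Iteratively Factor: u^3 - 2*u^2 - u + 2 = (u - 1)*(u^2 - u - 2) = (u - 1)*(u + 1)*(u - 2)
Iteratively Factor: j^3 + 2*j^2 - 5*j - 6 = (j - 2)*(j^2 + 4*j + 3) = (j - 2)*(j + 1)*(j + 3)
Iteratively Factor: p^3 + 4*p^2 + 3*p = (p + 3)*(p^2 + p) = p*(p + 3)*(p + 1)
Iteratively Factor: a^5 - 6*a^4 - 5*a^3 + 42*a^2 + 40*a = (a + 1)*(a^4 - 7*a^3 + 2*a^2 + 40*a) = (a + 1)*(a + 2)*(a^3 - 9*a^2 + 20*a) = a*(a + 1)*(a + 2)*(a^2 - 9*a + 20) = a*(a - 5)*(a + 1)*(a + 2)*(a - 4)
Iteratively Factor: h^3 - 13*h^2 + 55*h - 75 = (h - 5)*(h^2 - 8*h + 15) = (h - 5)*(h - 3)*(h - 5)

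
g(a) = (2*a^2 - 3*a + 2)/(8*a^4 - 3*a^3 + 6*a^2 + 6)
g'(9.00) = 0.00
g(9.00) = 0.00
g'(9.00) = 0.00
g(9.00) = 0.00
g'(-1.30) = 0.27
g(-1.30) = 0.20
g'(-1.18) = 0.32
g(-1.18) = 0.24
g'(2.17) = -0.02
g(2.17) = 0.03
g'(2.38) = -0.01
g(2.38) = 0.02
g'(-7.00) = 0.00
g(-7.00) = 0.01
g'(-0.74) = 0.39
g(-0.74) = 0.41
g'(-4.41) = 0.01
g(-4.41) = 0.02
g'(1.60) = -0.02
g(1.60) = 0.04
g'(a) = (4*a - 3)/(8*a^4 - 3*a^3 + 6*a^2 + 6) + (2*a^2 - 3*a + 2)*(-32*a^3 + 9*a^2 - 12*a)/(8*a^4 - 3*a^3 + 6*a^2 + 6)^2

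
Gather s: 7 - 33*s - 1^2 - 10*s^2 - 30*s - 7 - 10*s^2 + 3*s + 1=-20*s^2 - 60*s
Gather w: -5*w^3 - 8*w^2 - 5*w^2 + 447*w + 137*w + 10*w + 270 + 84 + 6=-5*w^3 - 13*w^2 + 594*w + 360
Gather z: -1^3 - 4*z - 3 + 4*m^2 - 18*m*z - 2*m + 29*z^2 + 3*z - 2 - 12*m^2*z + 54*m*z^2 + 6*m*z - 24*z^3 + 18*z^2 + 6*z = 4*m^2 - 2*m - 24*z^3 + z^2*(54*m + 47) + z*(-12*m^2 - 12*m + 5) - 6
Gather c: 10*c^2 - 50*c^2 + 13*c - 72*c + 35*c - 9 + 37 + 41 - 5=-40*c^2 - 24*c + 64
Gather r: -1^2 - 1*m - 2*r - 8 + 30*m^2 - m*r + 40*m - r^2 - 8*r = 30*m^2 + 39*m - r^2 + r*(-m - 10) - 9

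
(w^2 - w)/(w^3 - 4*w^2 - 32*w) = (1 - w)/(-w^2 + 4*w + 32)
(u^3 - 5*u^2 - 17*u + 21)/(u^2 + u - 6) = (u^2 - 8*u + 7)/(u - 2)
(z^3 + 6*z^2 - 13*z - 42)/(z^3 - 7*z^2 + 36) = (z + 7)/(z - 6)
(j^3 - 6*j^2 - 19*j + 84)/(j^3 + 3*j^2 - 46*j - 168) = (j - 3)/(j + 6)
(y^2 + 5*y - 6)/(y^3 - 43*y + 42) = (y + 6)/(y^2 + y - 42)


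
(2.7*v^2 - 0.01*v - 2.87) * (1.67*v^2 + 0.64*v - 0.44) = 4.509*v^4 + 1.7113*v^3 - 5.9873*v^2 - 1.8324*v + 1.2628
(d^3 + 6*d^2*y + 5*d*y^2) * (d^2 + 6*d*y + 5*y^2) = d^5 + 12*d^4*y + 46*d^3*y^2 + 60*d^2*y^3 + 25*d*y^4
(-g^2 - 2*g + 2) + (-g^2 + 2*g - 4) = -2*g^2 - 2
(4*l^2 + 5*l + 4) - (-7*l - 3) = 4*l^2 + 12*l + 7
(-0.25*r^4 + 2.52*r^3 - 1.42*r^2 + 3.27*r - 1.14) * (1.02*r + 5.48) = -0.255*r^5 + 1.2004*r^4 + 12.3612*r^3 - 4.4462*r^2 + 16.7568*r - 6.2472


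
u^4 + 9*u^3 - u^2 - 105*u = u*(u - 3)*(u + 5)*(u + 7)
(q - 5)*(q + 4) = q^2 - q - 20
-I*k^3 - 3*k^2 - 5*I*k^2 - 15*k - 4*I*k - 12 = (k + 4)*(k - 3*I)*(-I*k - I)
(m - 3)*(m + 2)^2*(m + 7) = m^4 + 8*m^3 - m^2 - 68*m - 84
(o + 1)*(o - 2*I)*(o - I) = o^3 + o^2 - 3*I*o^2 - 2*o - 3*I*o - 2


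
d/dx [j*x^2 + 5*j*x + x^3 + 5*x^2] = 2*j*x + 5*j + 3*x^2 + 10*x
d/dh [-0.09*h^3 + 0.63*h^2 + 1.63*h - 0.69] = -0.27*h^2 + 1.26*h + 1.63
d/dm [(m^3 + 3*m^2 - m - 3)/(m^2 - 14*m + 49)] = (m^3 - 21*m^2 - 41*m + 13)/(m^3 - 21*m^2 + 147*m - 343)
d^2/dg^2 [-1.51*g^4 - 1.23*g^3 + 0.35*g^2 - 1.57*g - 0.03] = -18.12*g^2 - 7.38*g + 0.7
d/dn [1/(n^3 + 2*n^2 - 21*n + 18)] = (-3*n^2 - 4*n + 21)/(n^3 + 2*n^2 - 21*n + 18)^2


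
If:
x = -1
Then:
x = -1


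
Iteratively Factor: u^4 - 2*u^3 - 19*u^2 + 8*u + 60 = (u - 5)*(u^3 + 3*u^2 - 4*u - 12) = (u - 5)*(u + 2)*(u^2 + u - 6) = (u - 5)*(u + 2)*(u + 3)*(u - 2)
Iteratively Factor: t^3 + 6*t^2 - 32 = (t + 4)*(t^2 + 2*t - 8) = (t - 2)*(t + 4)*(t + 4)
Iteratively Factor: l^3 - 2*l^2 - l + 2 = (l - 2)*(l^2 - 1) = (l - 2)*(l - 1)*(l + 1)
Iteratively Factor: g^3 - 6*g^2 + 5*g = (g - 1)*(g^2 - 5*g) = g*(g - 1)*(g - 5)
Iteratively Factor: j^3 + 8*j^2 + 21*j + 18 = (j + 2)*(j^2 + 6*j + 9) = (j + 2)*(j + 3)*(j + 3)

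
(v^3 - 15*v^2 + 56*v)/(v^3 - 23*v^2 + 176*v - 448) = v/(v - 8)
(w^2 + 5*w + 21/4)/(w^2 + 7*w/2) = (w + 3/2)/w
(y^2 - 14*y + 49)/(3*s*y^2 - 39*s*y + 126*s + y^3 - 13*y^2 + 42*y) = (y - 7)/(3*s*y - 18*s + y^2 - 6*y)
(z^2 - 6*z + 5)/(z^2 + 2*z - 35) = (z - 1)/(z + 7)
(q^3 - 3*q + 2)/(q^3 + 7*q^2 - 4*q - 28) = (q^2 - 2*q + 1)/(q^2 + 5*q - 14)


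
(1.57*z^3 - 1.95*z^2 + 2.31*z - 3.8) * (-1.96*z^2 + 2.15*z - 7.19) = -3.0772*z^5 + 7.1975*z^4 - 20.0084*z^3 + 26.435*z^2 - 24.7789*z + 27.322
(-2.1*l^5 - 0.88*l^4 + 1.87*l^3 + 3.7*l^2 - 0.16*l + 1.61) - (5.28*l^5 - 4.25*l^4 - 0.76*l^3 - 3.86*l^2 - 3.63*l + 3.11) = -7.38*l^5 + 3.37*l^4 + 2.63*l^3 + 7.56*l^2 + 3.47*l - 1.5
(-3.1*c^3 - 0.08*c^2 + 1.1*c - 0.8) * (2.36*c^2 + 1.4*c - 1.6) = -7.316*c^5 - 4.5288*c^4 + 7.444*c^3 - 0.22*c^2 - 2.88*c + 1.28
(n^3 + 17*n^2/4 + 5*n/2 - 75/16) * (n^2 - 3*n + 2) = n^5 + 5*n^4/4 - 33*n^3/4 - 59*n^2/16 + 305*n/16 - 75/8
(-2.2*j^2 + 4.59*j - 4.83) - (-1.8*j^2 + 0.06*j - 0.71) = -0.4*j^2 + 4.53*j - 4.12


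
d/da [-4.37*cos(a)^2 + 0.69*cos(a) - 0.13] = (8.74*cos(a) - 0.69)*sin(a)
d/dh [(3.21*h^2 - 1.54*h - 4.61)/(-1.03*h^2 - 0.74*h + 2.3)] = (-3.9616*h^2 + 5.2694*h - 6.9534)/(1.0609*h^4 + 1.5244*h^3 - 4.1904*h^2 - 3.404*h + 5.29)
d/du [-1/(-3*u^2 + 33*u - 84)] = (11 - 2*u)/(3*(u^2 - 11*u + 28)^2)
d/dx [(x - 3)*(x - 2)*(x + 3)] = 3*x^2 - 4*x - 9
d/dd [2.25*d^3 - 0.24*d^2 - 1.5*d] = 6.75*d^2 - 0.48*d - 1.5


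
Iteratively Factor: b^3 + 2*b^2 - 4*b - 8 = (b + 2)*(b^2 - 4) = (b + 2)^2*(b - 2)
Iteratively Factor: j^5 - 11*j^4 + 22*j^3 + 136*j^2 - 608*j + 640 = (j - 5)*(j^4 - 6*j^3 - 8*j^2 + 96*j - 128) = (j - 5)*(j - 4)*(j^3 - 2*j^2 - 16*j + 32) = (j - 5)*(j - 4)^2*(j^2 + 2*j - 8) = (j - 5)*(j - 4)^2*(j - 2)*(j + 4)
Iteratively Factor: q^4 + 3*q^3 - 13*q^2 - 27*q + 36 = (q + 3)*(q^3 - 13*q + 12) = (q - 1)*(q + 3)*(q^2 + q - 12) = (q - 1)*(q + 3)*(q + 4)*(q - 3)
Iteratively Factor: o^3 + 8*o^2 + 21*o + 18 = (o + 3)*(o^2 + 5*o + 6) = (o + 3)^2*(o + 2)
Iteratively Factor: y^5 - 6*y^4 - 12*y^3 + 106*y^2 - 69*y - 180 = (y + 1)*(y^4 - 7*y^3 - 5*y^2 + 111*y - 180) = (y + 1)*(y + 4)*(y^3 - 11*y^2 + 39*y - 45) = (y - 3)*(y + 1)*(y + 4)*(y^2 - 8*y + 15) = (y - 3)^2*(y + 1)*(y + 4)*(y - 5)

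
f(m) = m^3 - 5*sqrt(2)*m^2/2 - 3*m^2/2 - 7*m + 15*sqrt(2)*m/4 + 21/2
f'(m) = 3*m^2 - 5*sqrt(2)*m - 3*m - 7 + 15*sqrt(2)/4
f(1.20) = 2.94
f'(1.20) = -9.46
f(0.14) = 10.17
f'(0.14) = -3.05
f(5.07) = 2.78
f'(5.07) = 24.36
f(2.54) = -9.91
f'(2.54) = -7.92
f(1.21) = 2.85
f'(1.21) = -9.49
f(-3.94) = -122.15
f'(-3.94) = 84.55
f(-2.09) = -17.08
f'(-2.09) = 32.46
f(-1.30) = 2.00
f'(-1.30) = 16.47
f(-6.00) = -376.60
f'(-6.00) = 166.73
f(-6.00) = -376.60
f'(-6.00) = 166.73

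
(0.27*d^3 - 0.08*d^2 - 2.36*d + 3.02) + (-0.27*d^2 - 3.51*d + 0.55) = 0.27*d^3 - 0.35*d^2 - 5.87*d + 3.57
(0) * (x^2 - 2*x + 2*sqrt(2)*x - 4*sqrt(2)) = 0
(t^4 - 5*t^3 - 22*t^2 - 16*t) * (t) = t^5 - 5*t^4 - 22*t^3 - 16*t^2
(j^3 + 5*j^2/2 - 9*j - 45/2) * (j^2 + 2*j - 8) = j^5 + 9*j^4/2 - 12*j^3 - 121*j^2/2 + 27*j + 180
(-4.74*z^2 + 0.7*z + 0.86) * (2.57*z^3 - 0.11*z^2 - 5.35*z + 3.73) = -12.1818*z^5 + 2.3204*z^4 + 27.4922*z^3 - 21.5198*z^2 - 1.99*z + 3.2078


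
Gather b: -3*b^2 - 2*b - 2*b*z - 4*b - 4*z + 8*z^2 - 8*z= -3*b^2 + b*(-2*z - 6) + 8*z^2 - 12*z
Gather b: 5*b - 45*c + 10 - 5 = 5*b - 45*c + 5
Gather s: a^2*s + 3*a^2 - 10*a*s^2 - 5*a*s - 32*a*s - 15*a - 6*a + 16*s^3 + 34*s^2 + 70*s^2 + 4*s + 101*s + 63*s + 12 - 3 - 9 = 3*a^2 - 21*a + 16*s^3 + s^2*(104 - 10*a) + s*(a^2 - 37*a + 168)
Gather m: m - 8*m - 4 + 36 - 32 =-7*m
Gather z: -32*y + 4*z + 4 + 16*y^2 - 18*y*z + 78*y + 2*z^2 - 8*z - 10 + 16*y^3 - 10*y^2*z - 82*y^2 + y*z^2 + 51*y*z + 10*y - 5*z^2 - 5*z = 16*y^3 - 66*y^2 + 56*y + z^2*(y - 3) + z*(-10*y^2 + 33*y - 9) - 6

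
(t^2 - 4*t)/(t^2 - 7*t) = (t - 4)/(t - 7)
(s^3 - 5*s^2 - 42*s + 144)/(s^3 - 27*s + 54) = (s - 8)/(s - 3)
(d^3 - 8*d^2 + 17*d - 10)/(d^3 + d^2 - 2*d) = (d^2 - 7*d + 10)/(d*(d + 2))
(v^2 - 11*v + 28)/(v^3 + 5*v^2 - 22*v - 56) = (v - 7)/(v^2 + 9*v + 14)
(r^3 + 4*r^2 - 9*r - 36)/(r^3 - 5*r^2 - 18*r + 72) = (r + 3)/(r - 6)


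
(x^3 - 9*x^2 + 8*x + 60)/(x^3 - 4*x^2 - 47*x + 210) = (x + 2)/(x + 7)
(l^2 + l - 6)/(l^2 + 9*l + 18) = (l - 2)/(l + 6)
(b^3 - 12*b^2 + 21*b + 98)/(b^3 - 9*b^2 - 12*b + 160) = (b^3 - 12*b^2 + 21*b + 98)/(b^3 - 9*b^2 - 12*b + 160)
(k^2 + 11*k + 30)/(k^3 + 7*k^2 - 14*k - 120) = 1/(k - 4)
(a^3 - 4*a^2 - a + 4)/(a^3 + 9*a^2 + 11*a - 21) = (a^2 - 3*a - 4)/(a^2 + 10*a + 21)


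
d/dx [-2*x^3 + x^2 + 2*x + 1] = -6*x^2 + 2*x + 2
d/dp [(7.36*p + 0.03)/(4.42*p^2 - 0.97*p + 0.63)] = (-32.5312*p^2 - 0.2652*p + 4.6659)/(19.5364*p^4 - 8.5748*p^3 + 6.5101*p^2 - 1.2222*p + 0.3969)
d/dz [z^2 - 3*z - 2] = 2*z - 3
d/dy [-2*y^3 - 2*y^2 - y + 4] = -6*y^2 - 4*y - 1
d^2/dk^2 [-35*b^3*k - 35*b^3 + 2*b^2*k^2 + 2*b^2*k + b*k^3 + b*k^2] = 2*b*(2*b + 3*k + 1)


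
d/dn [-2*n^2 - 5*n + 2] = -4*n - 5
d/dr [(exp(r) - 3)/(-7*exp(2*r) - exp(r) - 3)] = ((exp(r) - 3)*(14*exp(r) + 1) - 7*exp(2*r) - exp(r) - 3)*exp(r)/(7*exp(2*r) + exp(r) + 3)^2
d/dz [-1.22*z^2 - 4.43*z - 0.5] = -2.44*z - 4.43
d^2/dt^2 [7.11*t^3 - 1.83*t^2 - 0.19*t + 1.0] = 42.66*t - 3.66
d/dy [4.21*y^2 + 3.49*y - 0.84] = 8.42*y + 3.49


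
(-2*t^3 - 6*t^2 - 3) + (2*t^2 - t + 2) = -2*t^3 - 4*t^2 - t - 1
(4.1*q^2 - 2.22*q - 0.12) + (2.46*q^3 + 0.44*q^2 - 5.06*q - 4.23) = 2.46*q^3 + 4.54*q^2 - 7.28*q - 4.35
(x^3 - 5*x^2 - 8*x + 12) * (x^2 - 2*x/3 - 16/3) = x^5 - 17*x^4/3 - 10*x^3 + 44*x^2 + 104*x/3 - 64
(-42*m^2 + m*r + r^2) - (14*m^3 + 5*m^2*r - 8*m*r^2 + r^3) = -14*m^3 - 5*m^2*r - 42*m^2 + 8*m*r^2 + m*r - r^3 + r^2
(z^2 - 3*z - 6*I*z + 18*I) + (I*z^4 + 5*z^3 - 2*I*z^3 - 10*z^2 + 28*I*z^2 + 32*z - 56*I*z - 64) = I*z^4 + 5*z^3 - 2*I*z^3 - 9*z^2 + 28*I*z^2 + 29*z - 62*I*z - 64 + 18*I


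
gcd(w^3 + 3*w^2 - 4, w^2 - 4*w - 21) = 1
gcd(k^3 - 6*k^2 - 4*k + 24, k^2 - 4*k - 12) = k^2 - 4*k - 12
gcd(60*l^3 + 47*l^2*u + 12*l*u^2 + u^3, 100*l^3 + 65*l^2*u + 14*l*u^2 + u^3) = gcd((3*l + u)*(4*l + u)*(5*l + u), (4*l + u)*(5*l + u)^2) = 20*l^2 + 9*l*u + u^2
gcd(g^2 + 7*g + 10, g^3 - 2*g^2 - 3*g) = 1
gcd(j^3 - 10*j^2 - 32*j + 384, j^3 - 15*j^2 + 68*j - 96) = j - 8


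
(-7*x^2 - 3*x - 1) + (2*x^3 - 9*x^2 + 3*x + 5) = 2*x^3 - 16*x^2 + 4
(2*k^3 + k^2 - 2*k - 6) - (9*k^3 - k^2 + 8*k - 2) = -7*k^3 + 2*k^2 - 10*k - 4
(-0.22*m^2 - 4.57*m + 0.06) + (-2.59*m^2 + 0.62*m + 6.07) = -2.81*m^2 - 3.95*m + 6.13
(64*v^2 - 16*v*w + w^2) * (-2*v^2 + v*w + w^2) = -128*v^4 + 96*v^3*w + 46*v^2*w^2 - 15*v*w^3 + w^4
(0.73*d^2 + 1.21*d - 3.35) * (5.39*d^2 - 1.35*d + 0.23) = 3.9347*d^4 + 5.5364*d^3 - 19.5221*d^2 + 4.8008*d - 0.7705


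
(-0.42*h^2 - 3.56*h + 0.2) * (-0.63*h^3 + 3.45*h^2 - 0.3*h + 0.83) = 0.2646*h^5 + 0.7938*h^4 - 12.282*h^3 + 1.4094*h^2 - 3.0148*h + 0.166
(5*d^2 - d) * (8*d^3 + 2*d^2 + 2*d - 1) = 40*d^5 + 2*d^4 + 8*d^3 - 7*d^2 + d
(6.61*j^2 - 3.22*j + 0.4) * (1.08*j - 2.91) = 7.1388*j^3 - 22.7127*j^2 + 9.8022*j - 1.164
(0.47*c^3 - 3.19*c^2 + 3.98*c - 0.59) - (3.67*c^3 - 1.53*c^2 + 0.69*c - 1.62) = -3.2*c^3 - 1.66*c^2 + 3.29*c + 1.03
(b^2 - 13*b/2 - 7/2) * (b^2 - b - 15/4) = b^4 - 15*b^3/2 - 3*b^2/4 + 223*b/8 + 105/8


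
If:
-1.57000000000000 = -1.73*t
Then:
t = 0.91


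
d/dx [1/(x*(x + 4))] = 2*(-x - 2)/(x^2*(x^2 + 8*x + 16))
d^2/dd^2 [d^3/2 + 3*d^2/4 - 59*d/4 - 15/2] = 3*d + 3/2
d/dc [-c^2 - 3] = -2*c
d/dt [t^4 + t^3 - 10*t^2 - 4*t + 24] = 4*t^3 + 3*t^2 - 20*t - 4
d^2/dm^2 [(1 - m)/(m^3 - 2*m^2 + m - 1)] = 2*(-(m - 1)*(3*m^2 - 4*m + 1)^2 + (3*m^2 - 4*m + (m - 1)*(3*m - 2) + 1)*(m^3 - 2*m^2 + m - 1))/(m^3 - 2*m^2 + m - 1)^3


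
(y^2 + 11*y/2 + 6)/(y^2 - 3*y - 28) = (y + 3/2)/(y - 7)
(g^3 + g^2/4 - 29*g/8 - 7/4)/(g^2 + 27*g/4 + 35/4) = (g^2 - 3*g/2 - 1)/(g + 5)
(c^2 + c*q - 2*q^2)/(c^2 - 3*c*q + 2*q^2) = (-c - 2*q)/(-c + 2*q)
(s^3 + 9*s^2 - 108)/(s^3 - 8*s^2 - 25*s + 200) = (s^3 + 9*s^2 - 108)/(s^3 - 8*s^2 - 25*s + 200)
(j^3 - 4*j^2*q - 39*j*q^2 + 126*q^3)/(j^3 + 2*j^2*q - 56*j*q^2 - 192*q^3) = (-j^2 + 10*j*q - 21*q^2)/(-j^2 + 4*j*q + 32*q^2)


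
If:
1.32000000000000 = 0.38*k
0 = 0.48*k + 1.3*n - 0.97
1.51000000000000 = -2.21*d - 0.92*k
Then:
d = -2.13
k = 3.47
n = -0.54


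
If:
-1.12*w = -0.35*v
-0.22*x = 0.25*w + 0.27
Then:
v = -2.816*x - 3.456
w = -0.88*x - 1.08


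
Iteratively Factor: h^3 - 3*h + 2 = (h - 1)*(h^2 + h - 2) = (h - 1)*(h + 2)*(h - 1)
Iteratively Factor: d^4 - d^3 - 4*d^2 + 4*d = (d - 2)*(d^3 + d^2 - 2*d) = (d - 2)*(d - 1)*(d^2 + 2*d) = (d - 2)*(d - 1)*(d + 2)*(d)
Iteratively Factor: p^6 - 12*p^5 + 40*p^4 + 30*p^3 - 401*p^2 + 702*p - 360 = (p - 1)*(p^5 - 11*p^4 + 29*p^3 + 59*p^2 - 342*p + 360) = (p - 5)*(p - 1)*(p^4 - 6*p^3 - p^2 + 54*p - 72) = (p - 5)*(p - 3)*(p - 1)*(p^3 - 3*p^2 - 10*p + 24) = (p - 5)*(p - 3)*(p - 2)*(p - 1)*(p^2 - p - 12) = (p - 5)*(p - 4)*(p - 3)*(p - 2)*(p - 1)*(p + 3)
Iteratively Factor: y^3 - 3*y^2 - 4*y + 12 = (y - 3)*(y^2 - 4) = (y - 3)*(y - 2)*(y + 2)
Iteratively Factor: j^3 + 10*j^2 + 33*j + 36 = (j + 3)*(j^2 + 7*j + 12) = (j + 3)*(j + 4)*(j + 3)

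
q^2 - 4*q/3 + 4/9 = (q - 2/3)^2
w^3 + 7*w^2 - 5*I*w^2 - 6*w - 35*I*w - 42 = (w + 7)*(w - 3*I)*(w - 2*I)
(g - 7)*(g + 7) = g^2 - 49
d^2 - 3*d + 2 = (d - 2)*(d - 1)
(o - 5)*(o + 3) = o^2 - 2*o - 15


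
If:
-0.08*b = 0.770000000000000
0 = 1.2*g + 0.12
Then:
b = -9.62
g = -0.10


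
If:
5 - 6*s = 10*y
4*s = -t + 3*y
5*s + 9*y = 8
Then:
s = -35/4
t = 209/4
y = 23/4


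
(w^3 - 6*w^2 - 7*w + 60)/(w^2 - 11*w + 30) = (w^2 - w - 12)/(w - 6)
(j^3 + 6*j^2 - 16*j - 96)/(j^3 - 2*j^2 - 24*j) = (j^2 + 2*j - 24)/(j*(j - 6))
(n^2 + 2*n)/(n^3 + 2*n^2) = 1/n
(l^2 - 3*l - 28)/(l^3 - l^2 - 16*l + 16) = (l - 7)/(l^2 - 5*l + 4)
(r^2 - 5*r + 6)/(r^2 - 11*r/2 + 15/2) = 2*(r - 2)/(2*r - 5)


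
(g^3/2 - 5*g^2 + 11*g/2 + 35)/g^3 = (g^3 - 10*g^2 + 11*g + 70)/(2*g^3)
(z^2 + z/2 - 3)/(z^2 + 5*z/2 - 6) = (z + 2)/(z + 4)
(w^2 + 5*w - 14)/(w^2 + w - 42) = (w - 2)/(w - 6)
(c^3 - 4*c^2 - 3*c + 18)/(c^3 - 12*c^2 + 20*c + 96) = (c^2 - 6*c + 9)/(c^2 - 14*c + 48)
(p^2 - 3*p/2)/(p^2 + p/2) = (2*p - 3)/(2*p + 1)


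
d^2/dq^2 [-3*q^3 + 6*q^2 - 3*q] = 12 - 18*q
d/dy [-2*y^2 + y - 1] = 1 - 4*y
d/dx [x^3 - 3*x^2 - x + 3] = 3*x^2 - 6*x - 1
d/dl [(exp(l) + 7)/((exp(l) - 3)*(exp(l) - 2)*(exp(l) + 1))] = (-2*exp(3*l) - 17*exp(2*l) + 56*exp(l) - 1)*exp(l)/(exp(6*l) - 8*exp(5*l) + 18*exp(4*l) + 4*exp(3*l) - 47*exp(2*l) + 12*exp(l) + 36)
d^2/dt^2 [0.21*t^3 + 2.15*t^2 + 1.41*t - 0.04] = 1.26*t + 4.3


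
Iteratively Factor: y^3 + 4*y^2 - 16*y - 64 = (y - 4)*(y^2 + 8*y + 16) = (y - 4)*(y + 4)*(y + 4)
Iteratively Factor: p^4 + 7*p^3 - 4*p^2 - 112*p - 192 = (p + 3)*(p^3 + 4*p^2 - 16*p - 64) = (p + 3)*(p + 4)*(p^2 - 16) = (p - 4)*(p + 3)*(p + 4)*(p + 4)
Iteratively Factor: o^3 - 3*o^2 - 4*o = (o - 4)*(o^2 + o) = o*(o - 4)*(o + 1)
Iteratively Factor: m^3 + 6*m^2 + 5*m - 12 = (m + 3)*(m^2 + 3*m - 4) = (m - 1)*(m + 3)*(m + 4)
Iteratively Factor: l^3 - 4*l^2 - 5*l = (l)*(l^2 - 4*l - 5) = l*(l - 5)*(l + 1)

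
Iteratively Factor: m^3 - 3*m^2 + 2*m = (m)*(m^2 - 3*m + 2) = m*(m - 1)*(m - 2)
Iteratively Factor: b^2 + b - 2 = (b - 1)*(b + 2)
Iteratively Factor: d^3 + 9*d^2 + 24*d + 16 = (d + 4)*(d^2 + 5*d + 4) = (d + 1)*(d + 4)*(d + 4)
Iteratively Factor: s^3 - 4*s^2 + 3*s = (s)*(s^2 - 4*s + 3) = s*(s - 1)*(s - 3)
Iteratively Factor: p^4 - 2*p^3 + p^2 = (p)*(p^3 - 2*p^2 + p) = p*(p - 1)*(p^2 - p) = p*(p - 1)^2*(p)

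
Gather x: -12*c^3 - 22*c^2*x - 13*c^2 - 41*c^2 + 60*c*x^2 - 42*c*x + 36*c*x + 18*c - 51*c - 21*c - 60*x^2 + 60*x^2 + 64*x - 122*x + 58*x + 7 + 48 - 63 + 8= -12*c^3 - 54*c^2 + 60*c*x^2 - 54*c + x*(-22*c^2 - 6*c)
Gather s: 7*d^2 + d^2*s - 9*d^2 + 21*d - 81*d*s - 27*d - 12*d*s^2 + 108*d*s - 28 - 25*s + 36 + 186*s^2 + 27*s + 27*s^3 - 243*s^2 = -2*d^2 - 6*d + 27*s^3 + s^2*(-12*d - 57) + s*(d^2 + 27*d + 2) + 8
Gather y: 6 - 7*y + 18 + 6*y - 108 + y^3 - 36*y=y^3 - 37*y - 84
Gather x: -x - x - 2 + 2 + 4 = 4 - 2*x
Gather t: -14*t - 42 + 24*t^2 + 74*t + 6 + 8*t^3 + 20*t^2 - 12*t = 8*t^3 + 44*t^2 + 48*t - 36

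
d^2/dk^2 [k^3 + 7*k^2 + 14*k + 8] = 6*k + 14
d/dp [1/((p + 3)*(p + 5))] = 2*(-p - 4)/(p^4 + 16*p^3 + 94*p^2 + 240*p + 225)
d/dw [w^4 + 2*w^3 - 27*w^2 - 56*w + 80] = 4*w^3 + 6*w^2 - 54*w - 56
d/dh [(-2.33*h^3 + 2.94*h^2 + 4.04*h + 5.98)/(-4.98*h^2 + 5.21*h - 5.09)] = (11.6034*h^4 - 24.2786*h^3 + 71.0157*h^2 + 29.6316*h - 51.7194)/(24.8004*h^4 - 51.8916*h^3 + 77.8405*h^2 - 53.0378*h + 25.9081)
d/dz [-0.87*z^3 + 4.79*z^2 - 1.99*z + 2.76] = -2.61*z^2 + 9.58*z - 1.99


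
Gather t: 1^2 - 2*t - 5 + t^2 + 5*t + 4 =t^2 + 3*t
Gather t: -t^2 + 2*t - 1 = -t^2 + 2*t - 1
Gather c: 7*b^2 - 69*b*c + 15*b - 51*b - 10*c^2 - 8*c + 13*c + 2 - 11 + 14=7*b^2 - 36*b - 10*c^2 + c*(5 - 69*b) + 5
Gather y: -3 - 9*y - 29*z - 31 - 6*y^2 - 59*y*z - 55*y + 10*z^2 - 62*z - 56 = -6*y^2 + y*(-59*z - 64) + 10*z^2 - 91*z - 90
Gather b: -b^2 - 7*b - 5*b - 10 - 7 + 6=-b^2 - 12*b - 11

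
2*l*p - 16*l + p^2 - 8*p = (2*l + p)*(p - 8)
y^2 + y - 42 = (y - 6)*(y + 7)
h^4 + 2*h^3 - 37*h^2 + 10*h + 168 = (h - 4)*(h - 3)*(h + 2)*(h + 7)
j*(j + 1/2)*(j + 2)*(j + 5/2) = j^4 + 5*j^3 + 29*j^2/4 + 5*j/2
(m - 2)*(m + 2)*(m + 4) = m^3 + 4*m^2 - 4*m - 16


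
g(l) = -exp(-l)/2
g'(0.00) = 0.50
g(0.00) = -0.50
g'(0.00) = 0.50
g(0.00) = -0.50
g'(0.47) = 0.31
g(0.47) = -0.31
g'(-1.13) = 1.55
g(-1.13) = -1.55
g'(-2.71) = 7.51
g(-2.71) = -7.51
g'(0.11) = 0.45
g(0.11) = -0.45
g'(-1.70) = 2.74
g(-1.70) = -2.74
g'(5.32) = 0.00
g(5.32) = -0.00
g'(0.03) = 0.49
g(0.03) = -0.49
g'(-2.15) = 4.29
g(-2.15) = -4.29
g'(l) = exp(-l)/2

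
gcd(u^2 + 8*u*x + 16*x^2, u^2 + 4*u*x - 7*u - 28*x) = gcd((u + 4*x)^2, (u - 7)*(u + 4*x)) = u + 4*x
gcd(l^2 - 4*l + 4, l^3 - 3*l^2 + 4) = l^2 - 4*l + 4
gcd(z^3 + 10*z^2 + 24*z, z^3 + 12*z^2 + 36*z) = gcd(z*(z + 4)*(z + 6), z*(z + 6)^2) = z^2 + 6*z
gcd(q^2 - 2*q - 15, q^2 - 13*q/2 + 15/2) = q - 5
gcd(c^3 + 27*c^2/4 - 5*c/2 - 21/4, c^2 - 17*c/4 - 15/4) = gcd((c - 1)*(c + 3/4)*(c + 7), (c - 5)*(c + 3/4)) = c + 3/4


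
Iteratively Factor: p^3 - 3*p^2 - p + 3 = (p - 3)*(p^2 - 1) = (p - 3)*(p - 1)*(p + 1)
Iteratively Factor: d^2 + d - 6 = (d - 2)*(d + 3)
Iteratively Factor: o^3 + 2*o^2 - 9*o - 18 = (o + 3)*(o^2 - o - 6) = (o + 2)*(o + 3)*(o - 3)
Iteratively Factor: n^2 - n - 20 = (n - 5)*(n + 4)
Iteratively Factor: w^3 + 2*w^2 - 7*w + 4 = (w + 4)*(w^2 - 2*w + 1) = (w - 1)*(w + 4)*(w - 1)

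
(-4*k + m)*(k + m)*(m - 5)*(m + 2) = -4*k^2*m^2 + 12*k^2*m + 40*k^2 - 3*k*m^3 + 9*k*m^2 + 30*k*m + m^4 - 3*m^3 - 10*m^2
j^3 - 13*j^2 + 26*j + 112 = (j - 8)*(j - 7)*(j + 2)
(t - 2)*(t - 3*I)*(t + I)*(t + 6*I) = t^4 - 2*t^3 + 4*I*t^3 + 15*t^2 - 8*I*t^2 - 30*t + 18*I*t - 36*I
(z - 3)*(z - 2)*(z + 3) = z^3 - 2*z^2 - 9*z + 18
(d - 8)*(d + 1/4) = d^2 - 31*d/4 - 2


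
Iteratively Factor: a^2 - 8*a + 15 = (a - 5)*(a - 3)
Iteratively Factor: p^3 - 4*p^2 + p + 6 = (p + 1)*(p^2 - 5*p + 6) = (p - 2)*(p + 1)*(p - 3)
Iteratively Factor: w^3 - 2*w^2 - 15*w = (w + 3)*(w^2 - 5*w) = w*(w + 3)*(w - 5)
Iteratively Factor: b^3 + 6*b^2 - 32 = (b + 4)*(b^2 + 2*b - 8) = (b + 4)^2*(b - 2)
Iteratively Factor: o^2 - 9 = (o + 3)*(o - 3)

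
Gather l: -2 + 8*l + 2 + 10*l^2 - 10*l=10*l^2 - 2*l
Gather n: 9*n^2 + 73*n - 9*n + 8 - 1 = 9*n^2 + 64*n + 7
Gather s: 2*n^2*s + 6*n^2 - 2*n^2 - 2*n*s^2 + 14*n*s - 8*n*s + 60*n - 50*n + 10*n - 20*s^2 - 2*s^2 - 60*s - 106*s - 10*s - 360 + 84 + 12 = 4*n^2 + 20*n + s^2*(-2*n - 22) + s*(2*n^2 + 6*n - 176) - 264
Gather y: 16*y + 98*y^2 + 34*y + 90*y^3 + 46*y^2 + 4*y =90*y^3 + 144*y^2 + 54*y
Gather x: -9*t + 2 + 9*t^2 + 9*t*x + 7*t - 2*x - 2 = 9*t^2 - 2*t + x*(9*t - 2)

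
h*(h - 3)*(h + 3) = h^3 - 9*h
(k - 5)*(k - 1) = k^2 - 6*k + 5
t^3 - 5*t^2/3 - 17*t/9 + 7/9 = (t - 7/3)*(t - 1/3)*(t + 1)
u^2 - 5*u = u*(u - 5)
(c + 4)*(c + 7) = c^2 + 11*c + 28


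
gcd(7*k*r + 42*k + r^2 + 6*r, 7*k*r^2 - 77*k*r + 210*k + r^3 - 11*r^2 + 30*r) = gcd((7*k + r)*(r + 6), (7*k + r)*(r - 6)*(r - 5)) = 7*k + r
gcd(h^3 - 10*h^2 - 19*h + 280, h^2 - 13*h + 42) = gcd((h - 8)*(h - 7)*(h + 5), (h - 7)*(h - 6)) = h - 7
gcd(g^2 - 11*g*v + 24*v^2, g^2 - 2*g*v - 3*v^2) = -g + 3*v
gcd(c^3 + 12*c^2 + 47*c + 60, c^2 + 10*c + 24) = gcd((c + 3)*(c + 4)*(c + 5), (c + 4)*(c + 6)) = c + 4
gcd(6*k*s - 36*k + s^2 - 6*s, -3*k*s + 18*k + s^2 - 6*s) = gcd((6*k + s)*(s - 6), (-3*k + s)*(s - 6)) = s - 6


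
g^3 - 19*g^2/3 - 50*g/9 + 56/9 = (g - 7)*(g - 2/3)*(g + 4/3)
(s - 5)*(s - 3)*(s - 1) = s^3 - 9*s^2 + 23*s - 15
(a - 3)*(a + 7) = a^2 + 4*a - 21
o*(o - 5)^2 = o^3 - 10*o^2 + 25*o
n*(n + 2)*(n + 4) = n^3 + 6*n^2 + 8*n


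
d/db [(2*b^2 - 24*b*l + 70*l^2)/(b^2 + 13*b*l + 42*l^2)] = 2*l*(25*b^2 + 14*b*l - 959*l^2)/(b^4 + 26*b^3*l + 253*b^2*l^2 + 1092*b*l^3 + 1764*l^4)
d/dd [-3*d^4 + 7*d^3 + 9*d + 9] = -12*d^3 + 21*d^2 + 9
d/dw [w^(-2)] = -2/w^3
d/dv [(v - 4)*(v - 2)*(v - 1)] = 3*v^2 - 14*v + 14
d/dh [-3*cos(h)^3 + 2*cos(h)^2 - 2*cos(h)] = (9*cos(h)^2 - 4*cos(h) + 2)*sin(h)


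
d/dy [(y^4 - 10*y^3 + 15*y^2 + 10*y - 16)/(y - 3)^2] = 2*(y^4 - 11*y^3 + 45*y^2 - 50*y + 1)/(y^3 - 9*y^2 + 27*y - 27)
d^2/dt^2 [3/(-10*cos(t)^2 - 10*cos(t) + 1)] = 30*(40*sin(t)^4 - 34*sin(t)^2 - 73*cos(t)/2 + 15*cos(3*t)/2 - 28)/(-10*sin(t)^2 + 10*cos(t) + 9)^3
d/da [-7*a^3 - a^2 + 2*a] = -21*a^2 - 2*a + 2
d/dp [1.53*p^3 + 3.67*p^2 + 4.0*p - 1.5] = 4.59*p^2 + 7.34*p + 4.0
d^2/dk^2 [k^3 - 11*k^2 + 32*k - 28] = 6*k - 22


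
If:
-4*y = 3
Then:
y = -3/4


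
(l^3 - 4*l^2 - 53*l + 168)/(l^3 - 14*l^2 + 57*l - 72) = (l + 7)/(l - 3)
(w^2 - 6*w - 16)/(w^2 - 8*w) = (w + 2)/w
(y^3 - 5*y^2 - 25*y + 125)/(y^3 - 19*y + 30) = (y^2 - 10*y + 25)/(y^2 - 5*y + 6)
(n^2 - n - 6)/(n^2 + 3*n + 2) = (n - 3)/(n + 1)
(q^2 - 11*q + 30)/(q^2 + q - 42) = (q - 5)/(q + 7)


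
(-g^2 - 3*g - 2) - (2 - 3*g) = -g^2 - 4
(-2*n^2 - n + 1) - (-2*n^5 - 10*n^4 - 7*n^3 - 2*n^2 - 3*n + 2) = 2*n^5 + 10*n^4 + 7*n^3 + 2*n - 1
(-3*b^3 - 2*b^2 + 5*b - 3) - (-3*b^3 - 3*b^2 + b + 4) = b^2 + 4*b - 7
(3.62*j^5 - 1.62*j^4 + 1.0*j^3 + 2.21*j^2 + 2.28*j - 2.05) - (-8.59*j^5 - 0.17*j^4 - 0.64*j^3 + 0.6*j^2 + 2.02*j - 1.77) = 12.21*j^5 - 1.45*j^4 + 1.64*j^3 + 1.61*j^2 + 0.26*j - 0.28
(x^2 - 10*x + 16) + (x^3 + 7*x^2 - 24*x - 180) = x^3 + 8*x^2 - 34*x - 164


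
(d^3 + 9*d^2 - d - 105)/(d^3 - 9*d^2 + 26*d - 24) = (d^2 + 12*d + 35)/(d^2 - 6*d + 8)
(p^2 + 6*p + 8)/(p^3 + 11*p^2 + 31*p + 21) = (p^2 + 6*p + 8)/(p^3 + 11*p^2 + 31*p + 21)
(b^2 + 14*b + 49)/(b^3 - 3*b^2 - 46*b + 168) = (b + 7)/(b^2 - 10*b + 24)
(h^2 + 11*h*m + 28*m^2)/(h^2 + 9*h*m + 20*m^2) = (h + 7*m)/(h + 5*m)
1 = 1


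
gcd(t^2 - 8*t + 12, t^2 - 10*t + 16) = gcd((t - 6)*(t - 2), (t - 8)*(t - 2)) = t - 2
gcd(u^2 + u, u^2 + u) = u^2 + u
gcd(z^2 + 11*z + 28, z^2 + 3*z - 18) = 1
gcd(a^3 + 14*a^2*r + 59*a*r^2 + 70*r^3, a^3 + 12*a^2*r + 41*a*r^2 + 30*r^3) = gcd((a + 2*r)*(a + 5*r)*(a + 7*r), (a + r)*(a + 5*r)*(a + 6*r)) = a + 5*r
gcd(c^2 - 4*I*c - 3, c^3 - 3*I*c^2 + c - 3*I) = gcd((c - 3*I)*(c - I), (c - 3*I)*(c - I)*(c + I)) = c^2 - 4*I*c - 3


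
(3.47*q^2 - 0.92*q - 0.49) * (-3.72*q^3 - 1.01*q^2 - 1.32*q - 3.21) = -12.9084*q^5 - 0.0823*q^4 - 1.8284*q^3 - 9.4294*q^2 + 3.6*q + 1.5729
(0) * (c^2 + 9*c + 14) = 0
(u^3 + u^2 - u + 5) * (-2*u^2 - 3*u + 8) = -2*u^5 - 5*u^4 + 7*u^3 + u^2 - 23*u + 40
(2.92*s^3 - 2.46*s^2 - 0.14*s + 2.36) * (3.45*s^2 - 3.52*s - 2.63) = 10.074*s^5 - 18.7654*s^4 + 0.496600000000001*s^3 + 15.1046*s^2 - 7.939*s - 6.2068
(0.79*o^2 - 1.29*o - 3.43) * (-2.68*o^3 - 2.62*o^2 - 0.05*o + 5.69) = -2.1172*o^5 + 1.3874*o^4 + 12.5327*o^3 + 13.5462*o^2 - 7.1686*o - 19.5167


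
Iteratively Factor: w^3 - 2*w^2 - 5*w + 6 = (w - 1)*(w^2 - w - 6) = (w - 1)*(w + 2)*(w - 3)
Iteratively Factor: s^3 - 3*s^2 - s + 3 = (s - 3)*(s^2 - 1) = (s - 3)*(s + 1)*(s - 1)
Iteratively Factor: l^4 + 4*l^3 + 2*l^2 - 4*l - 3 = (l - 1)*(l^3 + 5*l^2 + 7*l + 3) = (l - 1)*(l + 1)*(l^2 + 4*l + 3) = (l - 1)*(l + 1)*(l + 3)*(l + 1)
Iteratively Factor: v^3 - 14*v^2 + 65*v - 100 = (v - 5)*(v^2 - 9*v + 20) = (v - 5)*(v - 4)*(v - 5)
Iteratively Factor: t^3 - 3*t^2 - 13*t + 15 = (t - 1)*(t^2 - 2*t - 15) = (t - 5)*(t - 1)*(t + 3)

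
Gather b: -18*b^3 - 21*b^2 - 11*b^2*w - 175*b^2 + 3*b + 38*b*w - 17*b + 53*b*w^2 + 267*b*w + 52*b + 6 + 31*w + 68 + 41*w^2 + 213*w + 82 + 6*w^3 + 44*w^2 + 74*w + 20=-18*b^3 + b^2*(-11*w - 196) + b*(53*w^2 + 305*w + 38) + 6*w^3 + 85*w^2 + 318*w + 176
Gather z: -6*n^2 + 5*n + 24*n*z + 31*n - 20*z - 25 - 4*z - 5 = -6*n^2 + 36*n + z*(24*n - 24) - 30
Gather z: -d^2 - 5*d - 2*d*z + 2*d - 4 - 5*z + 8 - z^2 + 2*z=-d^2 - 3*d - z^2 + z*(-2*d - 3) + 4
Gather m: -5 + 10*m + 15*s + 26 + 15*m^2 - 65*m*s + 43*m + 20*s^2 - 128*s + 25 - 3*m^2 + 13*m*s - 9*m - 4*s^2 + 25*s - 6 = 12*m^2 + m*(44 - 52*s) + 16*s^2 - 88*s + 40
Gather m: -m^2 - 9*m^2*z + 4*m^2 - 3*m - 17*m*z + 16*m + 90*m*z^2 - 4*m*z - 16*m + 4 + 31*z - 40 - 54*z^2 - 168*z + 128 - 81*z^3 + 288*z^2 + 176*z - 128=m^2*(3 - 9*z) + m*(90*z^2 - 21*z - 3) - 81*z^3 + 234*z^2 + 39*z - 36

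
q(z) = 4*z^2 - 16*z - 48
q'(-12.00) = -112.00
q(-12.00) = 720.00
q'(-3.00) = -40.00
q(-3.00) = 36.00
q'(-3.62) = -44.96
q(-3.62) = 62.34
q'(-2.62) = -36.96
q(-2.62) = 21.38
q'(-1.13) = -25.04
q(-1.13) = -24.81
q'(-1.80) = -30.40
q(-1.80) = -6.24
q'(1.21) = -6.32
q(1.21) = -61.50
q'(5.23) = 25.84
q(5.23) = -22.27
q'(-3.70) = -45.60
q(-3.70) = 65.96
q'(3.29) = 10.32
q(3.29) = -57.34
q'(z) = 8*z - 16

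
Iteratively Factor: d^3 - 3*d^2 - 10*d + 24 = (d - 2)*(d^2 - d - 12) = (d - 4)*(d - 2)*(d + 3)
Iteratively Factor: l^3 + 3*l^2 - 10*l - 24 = (l + 4)*(l^2 - l - 6) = (l + 2)*(l + 4)*(l - 3)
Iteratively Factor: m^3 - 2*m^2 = (m)*(m^2 - 2*m) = m*(m - 2)*(m)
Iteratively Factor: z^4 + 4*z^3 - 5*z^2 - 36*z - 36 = (z + 2)*(z^3 + 2*z^2 - 9*z - 18) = (z - 3)*(z + 2)*(z^2 + 5*z + 6) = (z - 3)*(z + 2)^2*(z + 3)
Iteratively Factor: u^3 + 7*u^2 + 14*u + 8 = (u + 1)*(u^2 + 6*u + 8) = (u + 1)*(u + 2)*(u + 4)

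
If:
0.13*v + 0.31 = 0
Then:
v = -2.38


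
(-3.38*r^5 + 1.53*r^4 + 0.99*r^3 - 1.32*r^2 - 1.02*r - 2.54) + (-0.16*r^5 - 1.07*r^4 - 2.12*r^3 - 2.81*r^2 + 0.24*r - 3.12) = -3.54*r^5 + 0.46*r^4 - 1.13*r^3 - 4.13*r^2 - 0.78*r - 5.66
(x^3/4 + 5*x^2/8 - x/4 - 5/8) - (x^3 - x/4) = -3*x^3/4 + 5*x^2/8 - 5/8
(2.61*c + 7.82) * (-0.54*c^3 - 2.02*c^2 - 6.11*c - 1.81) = -1.4094*c^4 - 9.495*c^3 - 31.7435*c^2 - 52.5043*c - 14.1542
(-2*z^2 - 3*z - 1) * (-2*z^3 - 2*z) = 4*z^5 + 6*z^4 + 6*z^3 + 6*z^2 + 2*z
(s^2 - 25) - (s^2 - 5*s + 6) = 5*s - 31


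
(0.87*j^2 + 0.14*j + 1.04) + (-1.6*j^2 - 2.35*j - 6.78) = -0.73*j^2 - 2.21*j - 5.74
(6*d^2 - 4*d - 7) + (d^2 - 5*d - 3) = 7*d^2 - 9*d - 10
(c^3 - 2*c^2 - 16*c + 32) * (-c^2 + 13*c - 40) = -c^5 + 15*c^4 - 50*c^3 - 160*c^2 + 1056*c - 1280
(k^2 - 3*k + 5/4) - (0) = k^2 - 3*k + 5/4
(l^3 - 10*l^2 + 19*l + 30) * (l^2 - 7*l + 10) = l^5 - 17*l^4 + 99*l^3 - 203*l^2 - 20*l + 300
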